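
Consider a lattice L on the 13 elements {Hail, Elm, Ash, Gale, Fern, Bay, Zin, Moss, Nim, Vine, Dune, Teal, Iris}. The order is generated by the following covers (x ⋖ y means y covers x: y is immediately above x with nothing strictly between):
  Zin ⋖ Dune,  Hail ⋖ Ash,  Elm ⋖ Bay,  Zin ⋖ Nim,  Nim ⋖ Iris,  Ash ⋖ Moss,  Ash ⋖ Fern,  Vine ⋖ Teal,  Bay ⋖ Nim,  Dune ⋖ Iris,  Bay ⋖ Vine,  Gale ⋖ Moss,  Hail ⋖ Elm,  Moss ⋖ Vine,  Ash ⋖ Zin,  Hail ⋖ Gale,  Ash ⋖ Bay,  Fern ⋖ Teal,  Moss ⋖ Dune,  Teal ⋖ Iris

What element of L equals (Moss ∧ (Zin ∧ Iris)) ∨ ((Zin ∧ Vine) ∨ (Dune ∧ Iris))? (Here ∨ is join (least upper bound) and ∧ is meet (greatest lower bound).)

Zin ∧ Iris = Zin
Moss ∧ Zin = Ash
Zin ∧ Vine = Ash
Dune ∧ Iris = Dune
Ash ∨ Dune = Dune
Ash ∨ Dune = Dune

Dune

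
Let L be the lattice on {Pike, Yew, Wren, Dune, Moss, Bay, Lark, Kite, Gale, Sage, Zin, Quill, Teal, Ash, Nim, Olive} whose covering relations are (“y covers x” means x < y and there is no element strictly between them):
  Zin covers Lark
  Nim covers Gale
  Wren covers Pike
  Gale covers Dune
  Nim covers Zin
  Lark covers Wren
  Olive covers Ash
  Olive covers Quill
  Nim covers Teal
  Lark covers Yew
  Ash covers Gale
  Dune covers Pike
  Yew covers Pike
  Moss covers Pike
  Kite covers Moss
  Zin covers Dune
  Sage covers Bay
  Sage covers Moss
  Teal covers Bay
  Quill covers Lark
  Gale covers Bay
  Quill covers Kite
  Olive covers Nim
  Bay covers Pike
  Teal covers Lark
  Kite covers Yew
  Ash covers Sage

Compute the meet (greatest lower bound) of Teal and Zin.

Common lower bounds of {Teal, Zin}: Lark, Pike, Wren, Yew.
The greatest among these is Lark.

Lark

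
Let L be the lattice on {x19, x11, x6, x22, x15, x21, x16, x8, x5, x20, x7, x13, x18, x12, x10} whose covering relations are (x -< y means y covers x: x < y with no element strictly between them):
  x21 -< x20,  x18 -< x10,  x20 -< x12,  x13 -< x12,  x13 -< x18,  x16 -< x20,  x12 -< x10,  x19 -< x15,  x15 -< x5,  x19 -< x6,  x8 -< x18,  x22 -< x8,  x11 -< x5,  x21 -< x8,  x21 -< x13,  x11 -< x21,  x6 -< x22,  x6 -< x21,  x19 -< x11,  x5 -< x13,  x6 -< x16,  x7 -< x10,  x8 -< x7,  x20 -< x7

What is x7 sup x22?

Common upper bounds of {x7, x22}: x10, x7.
The least among these is x7.

x7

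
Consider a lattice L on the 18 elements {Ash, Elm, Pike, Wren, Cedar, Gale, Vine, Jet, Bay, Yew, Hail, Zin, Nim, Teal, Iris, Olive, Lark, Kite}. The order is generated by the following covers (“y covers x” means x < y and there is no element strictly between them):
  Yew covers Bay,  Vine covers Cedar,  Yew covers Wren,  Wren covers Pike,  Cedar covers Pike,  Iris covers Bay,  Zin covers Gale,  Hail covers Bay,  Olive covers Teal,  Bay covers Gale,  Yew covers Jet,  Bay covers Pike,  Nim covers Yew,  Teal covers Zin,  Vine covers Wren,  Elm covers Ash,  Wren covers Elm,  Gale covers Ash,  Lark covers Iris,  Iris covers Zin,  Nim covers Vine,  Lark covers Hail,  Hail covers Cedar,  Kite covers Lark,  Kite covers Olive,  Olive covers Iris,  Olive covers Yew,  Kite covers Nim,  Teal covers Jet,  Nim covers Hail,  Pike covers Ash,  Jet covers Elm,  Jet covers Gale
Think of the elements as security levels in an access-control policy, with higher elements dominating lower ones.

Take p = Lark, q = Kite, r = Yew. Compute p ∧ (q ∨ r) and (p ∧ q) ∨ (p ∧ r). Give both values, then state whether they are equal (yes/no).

q ∨ r = Kite, so p ∧ (q ∨ r) = Lark ∧ Kite = Lark.
p ∧ q = Lark and p ∧ r = Bay, so (p ∧ q) ∨ (p ∧ r) = Lark ∨ Bay = Lark.
Equal: yes.

Lark; Lark; yes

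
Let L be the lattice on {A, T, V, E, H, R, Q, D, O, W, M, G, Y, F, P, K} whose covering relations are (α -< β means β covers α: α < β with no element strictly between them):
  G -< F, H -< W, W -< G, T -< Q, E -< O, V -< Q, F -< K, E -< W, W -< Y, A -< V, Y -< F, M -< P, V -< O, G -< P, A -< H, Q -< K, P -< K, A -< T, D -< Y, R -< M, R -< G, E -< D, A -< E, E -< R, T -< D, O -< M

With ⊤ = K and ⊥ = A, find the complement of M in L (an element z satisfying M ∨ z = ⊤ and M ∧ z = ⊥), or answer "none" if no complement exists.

Need z with M ∨ z = K and M ∧ z = A.
Checking each element gives: T.

T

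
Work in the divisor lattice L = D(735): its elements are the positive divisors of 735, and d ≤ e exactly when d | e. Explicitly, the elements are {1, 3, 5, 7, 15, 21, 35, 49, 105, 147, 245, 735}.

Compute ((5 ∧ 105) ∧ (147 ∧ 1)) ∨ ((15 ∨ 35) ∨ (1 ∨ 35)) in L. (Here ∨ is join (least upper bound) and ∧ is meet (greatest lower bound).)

105

5 ∧ 105 = 5
147 ∧ 1 = 1
5 ∧ 1 = 1
15 ∨ 35 = 105
1 ∨ 35 = 35
105 ∨ 35 = 105
1 ∨ 105 = 105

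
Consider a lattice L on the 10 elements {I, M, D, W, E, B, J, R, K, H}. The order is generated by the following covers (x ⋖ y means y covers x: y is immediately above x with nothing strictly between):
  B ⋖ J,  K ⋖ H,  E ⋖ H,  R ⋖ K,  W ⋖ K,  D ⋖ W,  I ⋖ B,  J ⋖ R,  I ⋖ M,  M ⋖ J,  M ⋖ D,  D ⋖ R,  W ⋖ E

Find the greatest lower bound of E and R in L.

D

Common lower bounds of {E, R}: D, I, M.
The greatest among these is D.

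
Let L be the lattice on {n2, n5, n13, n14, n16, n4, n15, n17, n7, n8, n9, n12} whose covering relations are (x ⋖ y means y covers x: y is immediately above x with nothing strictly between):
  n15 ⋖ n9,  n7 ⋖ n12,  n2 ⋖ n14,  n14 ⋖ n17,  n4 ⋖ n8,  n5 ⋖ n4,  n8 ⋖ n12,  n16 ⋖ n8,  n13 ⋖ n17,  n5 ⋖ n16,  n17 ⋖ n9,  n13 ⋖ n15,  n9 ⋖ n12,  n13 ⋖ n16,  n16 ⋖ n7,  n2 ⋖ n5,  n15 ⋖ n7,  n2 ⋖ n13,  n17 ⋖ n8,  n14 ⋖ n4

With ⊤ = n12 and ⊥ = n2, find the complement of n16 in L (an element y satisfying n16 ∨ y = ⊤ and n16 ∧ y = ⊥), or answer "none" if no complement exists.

For every candidate y, either n16 ∨ y ≠ n12 or n16 ∧ y ≠ n2; no complement exists.

none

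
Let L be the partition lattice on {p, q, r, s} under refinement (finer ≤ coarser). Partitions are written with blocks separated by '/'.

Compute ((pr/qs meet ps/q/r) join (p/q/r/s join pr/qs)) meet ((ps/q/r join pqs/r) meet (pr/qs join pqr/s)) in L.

p/qs/r

pr/qs ∧ ps/q/r = p/q/r/s
p/q/r/s ∨ pr/qs = pr/qs
p/q/r/s ∨ pr/qs = pr/qs
ps/q/r ∨ pqs/r = pqs/r
pr/qs ∨ pqr/s = pqrs
pqs/r ∧ pqrs = pqs/r
pr/qs ∧ pqs/r = p/qs/r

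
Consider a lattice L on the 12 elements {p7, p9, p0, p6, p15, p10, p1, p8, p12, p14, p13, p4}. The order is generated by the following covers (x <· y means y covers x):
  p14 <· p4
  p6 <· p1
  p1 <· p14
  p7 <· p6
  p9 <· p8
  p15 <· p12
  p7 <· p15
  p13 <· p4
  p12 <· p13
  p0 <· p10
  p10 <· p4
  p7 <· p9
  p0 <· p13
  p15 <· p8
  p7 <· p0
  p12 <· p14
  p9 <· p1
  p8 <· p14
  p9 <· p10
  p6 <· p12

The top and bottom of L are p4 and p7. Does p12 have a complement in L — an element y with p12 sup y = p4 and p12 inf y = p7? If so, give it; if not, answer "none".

p10

Need y with p12 ∨ y = p4 and p12 ∧ y = p7.
Checking each element gives: p10.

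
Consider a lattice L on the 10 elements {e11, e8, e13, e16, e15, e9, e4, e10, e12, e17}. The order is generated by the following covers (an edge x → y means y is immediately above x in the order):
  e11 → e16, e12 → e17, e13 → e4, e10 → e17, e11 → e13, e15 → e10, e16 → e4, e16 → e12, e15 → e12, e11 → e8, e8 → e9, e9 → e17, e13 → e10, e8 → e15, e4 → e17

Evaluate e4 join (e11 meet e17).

e4

e11 ∧ e17 = e11
e4 ∨ e11 = e4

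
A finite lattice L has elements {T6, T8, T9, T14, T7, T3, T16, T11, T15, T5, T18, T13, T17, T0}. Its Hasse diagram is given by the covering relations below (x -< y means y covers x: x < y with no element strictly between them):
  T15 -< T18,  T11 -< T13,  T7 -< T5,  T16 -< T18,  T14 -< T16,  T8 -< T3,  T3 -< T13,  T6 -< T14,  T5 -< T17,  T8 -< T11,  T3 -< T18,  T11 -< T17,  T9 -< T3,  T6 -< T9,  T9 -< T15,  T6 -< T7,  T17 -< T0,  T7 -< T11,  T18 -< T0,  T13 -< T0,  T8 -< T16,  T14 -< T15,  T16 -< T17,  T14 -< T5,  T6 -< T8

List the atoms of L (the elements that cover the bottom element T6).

T14, T7, T8, T9

The atoms are exactly the elements that cover T6: T14, T7, T8, T9.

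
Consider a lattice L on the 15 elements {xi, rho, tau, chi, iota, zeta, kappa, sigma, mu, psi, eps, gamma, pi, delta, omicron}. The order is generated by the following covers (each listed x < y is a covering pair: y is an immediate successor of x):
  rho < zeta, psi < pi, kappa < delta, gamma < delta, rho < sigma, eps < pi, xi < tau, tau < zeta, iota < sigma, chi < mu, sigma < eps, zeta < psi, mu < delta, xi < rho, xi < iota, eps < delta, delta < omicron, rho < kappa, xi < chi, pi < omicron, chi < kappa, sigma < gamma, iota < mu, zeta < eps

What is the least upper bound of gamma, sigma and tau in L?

delta

Common upper bounds of {gamma, sigma, tau}: delta, omicron.
The least among these is delta.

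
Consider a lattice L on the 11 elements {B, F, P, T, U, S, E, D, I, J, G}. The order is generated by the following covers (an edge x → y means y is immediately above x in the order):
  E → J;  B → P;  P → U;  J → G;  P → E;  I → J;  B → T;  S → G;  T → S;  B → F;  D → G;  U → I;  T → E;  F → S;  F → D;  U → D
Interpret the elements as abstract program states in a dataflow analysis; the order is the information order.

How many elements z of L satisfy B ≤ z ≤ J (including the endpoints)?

The interval [B, J] = {B, E, I, J, P, T, U}, which has 7 elements.

7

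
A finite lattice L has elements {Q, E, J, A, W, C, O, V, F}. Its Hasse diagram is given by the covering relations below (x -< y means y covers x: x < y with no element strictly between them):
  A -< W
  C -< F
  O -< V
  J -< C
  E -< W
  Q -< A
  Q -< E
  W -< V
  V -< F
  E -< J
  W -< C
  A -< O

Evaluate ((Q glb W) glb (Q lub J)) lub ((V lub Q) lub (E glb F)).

V

Q ∧ W = Q
Q ∨ J = J
Q ∧ J = Q
V ∨ Q = V
E ∧ F = E
V ∨ E = V
Q ∨ V = V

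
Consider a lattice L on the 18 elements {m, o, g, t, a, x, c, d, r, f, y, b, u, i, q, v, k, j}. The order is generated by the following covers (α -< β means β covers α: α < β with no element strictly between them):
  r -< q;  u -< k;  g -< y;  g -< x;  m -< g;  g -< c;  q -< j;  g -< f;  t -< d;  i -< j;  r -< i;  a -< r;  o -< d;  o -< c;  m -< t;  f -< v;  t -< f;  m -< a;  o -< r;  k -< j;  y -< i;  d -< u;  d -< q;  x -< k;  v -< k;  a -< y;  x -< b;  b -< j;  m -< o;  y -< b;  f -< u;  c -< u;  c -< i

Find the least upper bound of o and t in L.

Common upper bounds of {o, t}: d, j, k, q, u.
The least among these is d.

d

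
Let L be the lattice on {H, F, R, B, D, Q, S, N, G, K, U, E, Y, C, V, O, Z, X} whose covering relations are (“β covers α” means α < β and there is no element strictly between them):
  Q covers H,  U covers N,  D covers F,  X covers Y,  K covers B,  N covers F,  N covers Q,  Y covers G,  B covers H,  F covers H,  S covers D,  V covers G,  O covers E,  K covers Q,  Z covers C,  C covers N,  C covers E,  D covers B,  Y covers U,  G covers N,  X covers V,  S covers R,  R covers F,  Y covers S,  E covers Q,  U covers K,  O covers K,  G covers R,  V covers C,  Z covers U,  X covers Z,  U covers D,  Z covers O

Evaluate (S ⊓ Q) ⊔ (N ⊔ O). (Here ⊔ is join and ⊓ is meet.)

S ∧ Q = H
N ∨ O = Z
H ∨ Z = Z

Z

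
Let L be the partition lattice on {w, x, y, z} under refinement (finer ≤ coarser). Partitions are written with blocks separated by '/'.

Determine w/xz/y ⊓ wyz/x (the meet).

Common lower bounds of {w/xz/y, wyz/x}: w/x/y/z.
The greatest among these is w/x/y/z.

w/x/y/z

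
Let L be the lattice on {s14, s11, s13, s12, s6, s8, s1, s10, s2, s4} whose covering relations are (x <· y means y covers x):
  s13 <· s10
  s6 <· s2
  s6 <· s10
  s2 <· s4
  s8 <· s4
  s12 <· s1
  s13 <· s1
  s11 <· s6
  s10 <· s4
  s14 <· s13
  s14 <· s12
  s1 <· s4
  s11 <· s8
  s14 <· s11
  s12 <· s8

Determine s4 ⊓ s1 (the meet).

Common lower bounds of {s4, s1}: s1, s12, s13, s14.
The greatest among these is s1.

s1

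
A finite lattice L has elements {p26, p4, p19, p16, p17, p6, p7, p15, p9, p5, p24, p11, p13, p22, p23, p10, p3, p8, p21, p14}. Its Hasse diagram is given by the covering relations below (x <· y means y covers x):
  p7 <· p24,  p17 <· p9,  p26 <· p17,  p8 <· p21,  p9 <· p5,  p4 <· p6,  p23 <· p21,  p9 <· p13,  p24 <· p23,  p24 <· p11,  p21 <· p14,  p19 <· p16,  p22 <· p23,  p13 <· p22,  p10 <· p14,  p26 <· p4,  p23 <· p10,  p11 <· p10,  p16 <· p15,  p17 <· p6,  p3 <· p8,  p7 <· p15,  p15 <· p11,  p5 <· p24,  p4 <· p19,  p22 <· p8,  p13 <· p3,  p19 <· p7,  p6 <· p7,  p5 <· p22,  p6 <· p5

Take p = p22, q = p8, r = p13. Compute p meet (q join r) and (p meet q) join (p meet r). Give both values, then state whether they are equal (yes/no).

p22; p22; yes

q join r = p8, so p meet (q join r) = p22 meet p8 = p22.
p meet q = p22 and p meet r = p13, so (p meet q) join (p meet r) = p22 join p13 = p22.
Equal: yes.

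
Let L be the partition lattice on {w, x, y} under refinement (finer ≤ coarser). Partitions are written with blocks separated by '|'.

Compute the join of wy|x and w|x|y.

Common upper bounds of {wy|x, w|x|y}: wxy, wy|x.
The least among these is wy|x.

wy|x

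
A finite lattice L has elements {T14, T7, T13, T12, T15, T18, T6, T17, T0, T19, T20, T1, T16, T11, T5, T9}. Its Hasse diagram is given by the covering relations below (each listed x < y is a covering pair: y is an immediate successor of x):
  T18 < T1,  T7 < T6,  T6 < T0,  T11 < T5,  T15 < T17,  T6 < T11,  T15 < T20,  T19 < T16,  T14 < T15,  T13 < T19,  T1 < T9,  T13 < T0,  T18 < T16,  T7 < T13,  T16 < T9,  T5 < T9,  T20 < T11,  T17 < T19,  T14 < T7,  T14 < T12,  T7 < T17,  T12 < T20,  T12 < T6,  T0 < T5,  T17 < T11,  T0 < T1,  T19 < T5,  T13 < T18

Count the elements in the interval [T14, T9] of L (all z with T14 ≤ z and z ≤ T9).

16

The interval [T14, T9] = {T0, T1, T11, T12, T13, T14, T15, T16, T17, T18, T19, T20, T5, T6, T7, T9}, which has 16 elements.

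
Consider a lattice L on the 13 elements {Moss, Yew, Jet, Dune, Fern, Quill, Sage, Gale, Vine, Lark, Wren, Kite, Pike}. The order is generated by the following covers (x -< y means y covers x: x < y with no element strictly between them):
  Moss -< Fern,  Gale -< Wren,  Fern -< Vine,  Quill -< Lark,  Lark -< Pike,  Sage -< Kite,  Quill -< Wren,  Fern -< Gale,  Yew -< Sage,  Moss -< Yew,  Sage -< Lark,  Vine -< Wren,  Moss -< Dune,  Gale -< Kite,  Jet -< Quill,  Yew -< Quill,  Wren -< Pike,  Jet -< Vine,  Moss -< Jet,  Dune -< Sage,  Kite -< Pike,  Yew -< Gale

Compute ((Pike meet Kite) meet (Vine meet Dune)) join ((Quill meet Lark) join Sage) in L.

Pike ∧ Kite = Kite
Vine ∧ Dune = Moss
Kite ∧ Moss = Moss
Quill ∧ Lark = Quill
Quill ∨ Sage = Lark
Moss ∨ Lark = Lark

Lark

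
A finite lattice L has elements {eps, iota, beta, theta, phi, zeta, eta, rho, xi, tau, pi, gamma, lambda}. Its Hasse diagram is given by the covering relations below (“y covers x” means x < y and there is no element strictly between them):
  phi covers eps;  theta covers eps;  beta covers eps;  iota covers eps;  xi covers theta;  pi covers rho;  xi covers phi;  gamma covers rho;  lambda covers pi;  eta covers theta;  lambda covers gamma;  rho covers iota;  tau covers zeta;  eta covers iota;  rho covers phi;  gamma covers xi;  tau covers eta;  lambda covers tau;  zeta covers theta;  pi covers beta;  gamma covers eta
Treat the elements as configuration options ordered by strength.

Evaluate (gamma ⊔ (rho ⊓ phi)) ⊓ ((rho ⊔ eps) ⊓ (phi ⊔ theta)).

rho ∧ phi = phi
gamma ∨ phi = gamma
rho ∨ eps = rho
phi ∨ theta = xi
rho ∧ xi = phi
gamma ∧ phi = phi

phi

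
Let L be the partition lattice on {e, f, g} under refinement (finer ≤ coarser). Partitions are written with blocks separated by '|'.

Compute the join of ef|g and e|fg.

Common upper bounds of {ef|g, e|fg}: efg.
The least among these is efg.

efg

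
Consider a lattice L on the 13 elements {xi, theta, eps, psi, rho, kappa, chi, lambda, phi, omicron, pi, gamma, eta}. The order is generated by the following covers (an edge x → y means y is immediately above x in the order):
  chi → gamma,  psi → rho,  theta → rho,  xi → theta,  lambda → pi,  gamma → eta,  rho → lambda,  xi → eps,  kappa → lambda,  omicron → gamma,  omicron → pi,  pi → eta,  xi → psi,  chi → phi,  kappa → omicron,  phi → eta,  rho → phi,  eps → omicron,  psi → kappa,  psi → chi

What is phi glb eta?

Common lower bounds of {phi, eta}: chi, phi, psi, rho, theta, xi.
The greatest among these is phi.

phi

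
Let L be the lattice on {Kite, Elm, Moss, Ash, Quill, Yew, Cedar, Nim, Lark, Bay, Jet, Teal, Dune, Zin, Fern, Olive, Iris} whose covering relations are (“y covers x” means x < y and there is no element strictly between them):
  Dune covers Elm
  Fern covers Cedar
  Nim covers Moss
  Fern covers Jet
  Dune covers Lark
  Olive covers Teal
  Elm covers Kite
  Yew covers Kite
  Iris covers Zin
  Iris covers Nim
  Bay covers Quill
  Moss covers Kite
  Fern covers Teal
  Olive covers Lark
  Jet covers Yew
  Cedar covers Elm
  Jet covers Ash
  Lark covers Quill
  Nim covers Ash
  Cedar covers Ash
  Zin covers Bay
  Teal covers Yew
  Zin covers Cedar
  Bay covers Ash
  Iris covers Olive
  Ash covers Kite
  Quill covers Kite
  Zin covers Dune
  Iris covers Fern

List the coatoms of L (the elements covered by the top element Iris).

Fern, Nim, Olive, Zin

The coatoms are exactly the elements covered by Iris: Fern, Nim, Olive, Zin.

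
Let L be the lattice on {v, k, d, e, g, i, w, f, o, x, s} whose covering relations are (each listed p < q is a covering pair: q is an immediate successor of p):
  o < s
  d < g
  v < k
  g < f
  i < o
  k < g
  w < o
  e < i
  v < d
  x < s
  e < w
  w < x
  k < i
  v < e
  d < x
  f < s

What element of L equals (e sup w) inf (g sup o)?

w

e ∨ w = w
g ∨ o = s
w ∧ s = w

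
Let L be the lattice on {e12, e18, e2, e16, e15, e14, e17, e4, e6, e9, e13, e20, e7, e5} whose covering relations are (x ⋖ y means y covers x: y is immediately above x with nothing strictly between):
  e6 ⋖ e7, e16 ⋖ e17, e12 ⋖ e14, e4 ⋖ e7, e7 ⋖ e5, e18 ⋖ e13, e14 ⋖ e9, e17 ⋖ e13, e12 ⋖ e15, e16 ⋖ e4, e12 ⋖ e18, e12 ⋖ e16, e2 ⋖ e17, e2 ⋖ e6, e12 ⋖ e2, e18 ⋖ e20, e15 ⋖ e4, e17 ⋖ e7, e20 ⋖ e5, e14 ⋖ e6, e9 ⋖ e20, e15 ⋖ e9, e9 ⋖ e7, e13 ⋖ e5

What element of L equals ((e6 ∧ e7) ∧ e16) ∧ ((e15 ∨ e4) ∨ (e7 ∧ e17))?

e12

e6 ∧ e7 = e6
e6 ∧ e16 = e12
e15 ∨ e4 = e4
e7 ∧ e17 = e17
e4 ∨ e17 = e7
e12 ∧ e7 = e12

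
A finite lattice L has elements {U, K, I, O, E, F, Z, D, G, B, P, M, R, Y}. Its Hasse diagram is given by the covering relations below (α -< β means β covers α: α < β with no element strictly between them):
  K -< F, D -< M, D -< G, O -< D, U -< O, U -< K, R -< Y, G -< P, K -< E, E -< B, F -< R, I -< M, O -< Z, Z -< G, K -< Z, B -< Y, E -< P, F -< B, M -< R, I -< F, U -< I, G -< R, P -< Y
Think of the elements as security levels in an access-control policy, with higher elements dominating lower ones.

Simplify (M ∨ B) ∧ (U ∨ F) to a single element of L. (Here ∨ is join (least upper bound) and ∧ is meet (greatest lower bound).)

F

M ∨ B = Y
U ∨ F = F
Y ∧ F = F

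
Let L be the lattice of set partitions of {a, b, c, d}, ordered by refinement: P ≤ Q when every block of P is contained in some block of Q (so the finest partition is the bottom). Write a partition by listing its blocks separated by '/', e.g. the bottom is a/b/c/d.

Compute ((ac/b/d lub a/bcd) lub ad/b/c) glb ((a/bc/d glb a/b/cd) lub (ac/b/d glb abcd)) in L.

ac/b/d

ac/b/d ∨ a/bcd = abcd
abcd ∨ ad/b/c = abcd
a/bc/d ∧ a/b/cd = a/b/c/d
ac/b/d ∧ abcd = ac/b/d
a/b/c/d ∨ ac/b/d = ac/b/d
abcd ∧ ac/b/d = ac/b/d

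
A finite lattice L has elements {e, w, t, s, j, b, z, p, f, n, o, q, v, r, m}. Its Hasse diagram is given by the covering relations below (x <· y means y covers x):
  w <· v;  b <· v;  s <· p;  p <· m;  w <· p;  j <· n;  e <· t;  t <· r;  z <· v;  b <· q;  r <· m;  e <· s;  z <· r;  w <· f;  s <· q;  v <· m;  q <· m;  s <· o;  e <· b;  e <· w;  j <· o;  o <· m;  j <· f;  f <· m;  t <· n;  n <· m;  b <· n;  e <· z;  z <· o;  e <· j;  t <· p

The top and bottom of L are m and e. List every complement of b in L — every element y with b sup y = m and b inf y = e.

Need y with b ∨ y = m and b ∧ y = e.
Checking each element gives: f, o, p, r.

f, o, p, r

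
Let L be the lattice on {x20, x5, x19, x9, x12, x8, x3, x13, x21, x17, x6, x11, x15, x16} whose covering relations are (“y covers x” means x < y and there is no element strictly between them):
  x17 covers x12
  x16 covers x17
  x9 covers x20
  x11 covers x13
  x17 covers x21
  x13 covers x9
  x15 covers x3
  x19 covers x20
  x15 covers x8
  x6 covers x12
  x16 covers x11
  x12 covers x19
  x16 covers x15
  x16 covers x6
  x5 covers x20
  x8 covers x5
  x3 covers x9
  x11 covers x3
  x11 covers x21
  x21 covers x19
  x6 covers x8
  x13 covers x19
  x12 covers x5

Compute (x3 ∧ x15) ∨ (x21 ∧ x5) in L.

x3

x3 ∧ x15 = x3
x21 ∧ x5 = x20
x3 ∨ x20 = x3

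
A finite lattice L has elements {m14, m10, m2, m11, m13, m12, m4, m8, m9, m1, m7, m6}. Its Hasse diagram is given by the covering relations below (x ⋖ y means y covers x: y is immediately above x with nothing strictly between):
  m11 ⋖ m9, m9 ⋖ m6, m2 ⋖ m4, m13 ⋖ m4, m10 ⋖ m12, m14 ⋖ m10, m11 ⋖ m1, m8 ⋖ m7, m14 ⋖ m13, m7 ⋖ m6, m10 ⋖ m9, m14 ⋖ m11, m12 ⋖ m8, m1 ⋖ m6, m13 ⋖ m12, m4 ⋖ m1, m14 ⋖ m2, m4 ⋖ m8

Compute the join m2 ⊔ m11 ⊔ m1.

m1

Common upper bounds of {m2, m11, m1}: m1, m6.
The least among these is m1.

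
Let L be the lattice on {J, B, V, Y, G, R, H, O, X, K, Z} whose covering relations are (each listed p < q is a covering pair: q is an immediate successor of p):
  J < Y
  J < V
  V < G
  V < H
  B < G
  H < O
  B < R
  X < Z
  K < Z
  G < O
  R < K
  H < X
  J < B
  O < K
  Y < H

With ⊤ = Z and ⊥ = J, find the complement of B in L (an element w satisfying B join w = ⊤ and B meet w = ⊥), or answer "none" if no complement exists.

X

Need w with B ∨ w = Z and B ∧ w = J.
Checking each element gives: X.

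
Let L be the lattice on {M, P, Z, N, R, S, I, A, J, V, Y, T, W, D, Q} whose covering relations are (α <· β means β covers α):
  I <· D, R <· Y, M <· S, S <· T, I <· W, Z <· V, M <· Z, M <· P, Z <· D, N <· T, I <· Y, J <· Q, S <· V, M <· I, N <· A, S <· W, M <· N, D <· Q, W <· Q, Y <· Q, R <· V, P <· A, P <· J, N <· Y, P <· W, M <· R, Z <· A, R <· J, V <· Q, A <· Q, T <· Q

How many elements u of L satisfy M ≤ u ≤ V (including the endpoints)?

The interval [M, V] = {M, R, S, V, Z}, which has 5 elements.

5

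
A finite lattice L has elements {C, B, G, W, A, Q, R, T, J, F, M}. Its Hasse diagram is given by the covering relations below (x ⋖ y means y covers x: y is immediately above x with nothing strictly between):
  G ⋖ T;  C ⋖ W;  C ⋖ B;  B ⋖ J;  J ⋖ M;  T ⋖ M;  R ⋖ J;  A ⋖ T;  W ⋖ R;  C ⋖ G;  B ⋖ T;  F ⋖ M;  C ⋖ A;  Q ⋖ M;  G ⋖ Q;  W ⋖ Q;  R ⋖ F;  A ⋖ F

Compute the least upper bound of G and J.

Common upper bounds of {G, J}: M.
The least among these is M.

M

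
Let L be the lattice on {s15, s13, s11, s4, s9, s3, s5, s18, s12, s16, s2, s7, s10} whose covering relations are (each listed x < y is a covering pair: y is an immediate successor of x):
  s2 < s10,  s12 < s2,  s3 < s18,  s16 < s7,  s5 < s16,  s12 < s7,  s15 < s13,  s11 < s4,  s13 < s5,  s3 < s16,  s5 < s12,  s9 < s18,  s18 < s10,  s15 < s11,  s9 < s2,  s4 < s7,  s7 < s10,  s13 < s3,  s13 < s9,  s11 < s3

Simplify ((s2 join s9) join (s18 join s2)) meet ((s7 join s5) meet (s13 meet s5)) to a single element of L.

s13

s2 ∨ s9 = s2
s18 ∨ s2 = s10
s2 ∨ s10 = s10
s7 ∨ s5 = s7
s13 ∧ s5 = s13
s7 ∧ s13 = s13
s10 ∧ s13 = s13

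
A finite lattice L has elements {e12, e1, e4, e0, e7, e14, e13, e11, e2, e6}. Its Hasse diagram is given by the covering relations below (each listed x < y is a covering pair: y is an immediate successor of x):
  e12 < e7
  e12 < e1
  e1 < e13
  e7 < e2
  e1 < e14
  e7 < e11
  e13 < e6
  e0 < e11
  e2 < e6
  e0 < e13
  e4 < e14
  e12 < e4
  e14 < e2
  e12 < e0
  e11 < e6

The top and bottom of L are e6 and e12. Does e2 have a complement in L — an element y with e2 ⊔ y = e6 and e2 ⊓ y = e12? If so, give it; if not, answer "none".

e0

Need y with e2 ∨ y = e6 and e2 ∧ y = e12.
Checking each element gives: e0.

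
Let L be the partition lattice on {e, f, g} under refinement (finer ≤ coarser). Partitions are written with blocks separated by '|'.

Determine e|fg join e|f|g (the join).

The join of e|fg and e|f|g merges any blocks that overlap across the partitions, giving e|fg.

e|fg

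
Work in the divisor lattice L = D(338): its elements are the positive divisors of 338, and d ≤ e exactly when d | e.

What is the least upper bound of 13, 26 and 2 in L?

In the divisibility order, the join is the least common multiple: lcm(13, 26, 2) = 26.

26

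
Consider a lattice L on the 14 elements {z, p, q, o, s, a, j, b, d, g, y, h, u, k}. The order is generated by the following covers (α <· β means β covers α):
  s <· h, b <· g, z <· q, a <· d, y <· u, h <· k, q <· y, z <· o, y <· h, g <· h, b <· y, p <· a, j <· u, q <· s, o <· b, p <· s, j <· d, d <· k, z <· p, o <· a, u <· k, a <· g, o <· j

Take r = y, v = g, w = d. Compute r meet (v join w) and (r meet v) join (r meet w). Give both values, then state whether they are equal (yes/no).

v join w = k, so r meet (v join w) = y meet k = y.
r meet v = b and r meet w = o, so (r meet v) join (r meet w) = b join o = b.
Equal: no.

y; b; no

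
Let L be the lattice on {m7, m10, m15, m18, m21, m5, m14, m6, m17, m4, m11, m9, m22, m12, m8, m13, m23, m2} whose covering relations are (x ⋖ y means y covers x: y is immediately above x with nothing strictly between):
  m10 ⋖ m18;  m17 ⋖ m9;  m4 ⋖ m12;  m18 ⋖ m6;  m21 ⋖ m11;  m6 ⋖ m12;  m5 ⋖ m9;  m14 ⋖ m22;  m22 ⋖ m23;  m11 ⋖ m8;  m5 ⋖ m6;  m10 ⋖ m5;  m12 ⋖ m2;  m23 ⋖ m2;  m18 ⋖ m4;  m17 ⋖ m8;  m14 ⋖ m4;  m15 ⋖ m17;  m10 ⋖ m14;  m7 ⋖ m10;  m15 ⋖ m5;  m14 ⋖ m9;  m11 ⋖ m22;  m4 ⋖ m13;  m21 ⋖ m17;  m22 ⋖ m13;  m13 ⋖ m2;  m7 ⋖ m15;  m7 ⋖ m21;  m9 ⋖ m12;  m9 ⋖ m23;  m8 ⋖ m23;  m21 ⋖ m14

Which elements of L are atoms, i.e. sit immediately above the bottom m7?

The atoms are exactly the elements that cover m7: m10, m15, m21.

m10, m15, m21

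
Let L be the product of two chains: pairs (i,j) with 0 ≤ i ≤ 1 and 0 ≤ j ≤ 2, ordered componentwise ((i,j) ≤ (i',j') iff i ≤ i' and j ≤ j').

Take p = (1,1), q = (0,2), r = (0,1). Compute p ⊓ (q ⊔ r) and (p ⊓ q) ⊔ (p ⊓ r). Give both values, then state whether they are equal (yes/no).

(0,1); (0,1); yes

q ⊔ r = (0,2), so p ⊓ (q ⊔ r) = (1,1) ⊓ (0,2) = (0,1).
p ⊓ q = (0,1) and p ⊓ r = (0,1), so (p ⊓ q) ⊔ (p ⊓ r) = (0,1) ⊔ (0,1) = (0,1).
Equal: yes.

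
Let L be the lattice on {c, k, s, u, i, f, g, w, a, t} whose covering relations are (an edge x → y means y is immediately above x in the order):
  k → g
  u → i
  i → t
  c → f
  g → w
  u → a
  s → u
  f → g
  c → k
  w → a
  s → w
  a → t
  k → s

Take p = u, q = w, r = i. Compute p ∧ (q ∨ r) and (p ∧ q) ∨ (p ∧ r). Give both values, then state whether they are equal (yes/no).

q ∨ r = t, so p ∧ (q ∨ r) = u ∧ t = u.
p ∧ q = s and p ∧ r = u, so (p ∧ q) ∨ (p ∧ r) = s ∨ u = u.
Equal: yes.

u; u; yes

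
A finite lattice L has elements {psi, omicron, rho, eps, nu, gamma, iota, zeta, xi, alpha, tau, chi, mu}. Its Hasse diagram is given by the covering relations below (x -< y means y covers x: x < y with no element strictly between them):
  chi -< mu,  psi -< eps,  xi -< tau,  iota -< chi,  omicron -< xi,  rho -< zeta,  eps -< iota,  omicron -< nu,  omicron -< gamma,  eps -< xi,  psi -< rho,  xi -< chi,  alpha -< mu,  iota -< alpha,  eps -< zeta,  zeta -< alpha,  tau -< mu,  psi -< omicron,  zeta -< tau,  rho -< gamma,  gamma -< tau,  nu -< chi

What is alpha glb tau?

zeta

Common lower bounds of {alpha, tau}: eps, psi, rho, zeta.
The greatest among these is zeta.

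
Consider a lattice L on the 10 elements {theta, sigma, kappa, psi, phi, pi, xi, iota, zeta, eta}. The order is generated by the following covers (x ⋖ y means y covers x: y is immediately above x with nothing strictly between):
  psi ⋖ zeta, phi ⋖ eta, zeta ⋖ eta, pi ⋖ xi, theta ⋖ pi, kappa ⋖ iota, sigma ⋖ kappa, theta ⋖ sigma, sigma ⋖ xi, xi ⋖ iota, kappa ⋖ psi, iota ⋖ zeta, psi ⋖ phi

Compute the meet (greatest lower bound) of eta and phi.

phi

Common lower bounds of {eta, phi}: kappa, phi, psi, sigma, theta.
The greatest among these is phi.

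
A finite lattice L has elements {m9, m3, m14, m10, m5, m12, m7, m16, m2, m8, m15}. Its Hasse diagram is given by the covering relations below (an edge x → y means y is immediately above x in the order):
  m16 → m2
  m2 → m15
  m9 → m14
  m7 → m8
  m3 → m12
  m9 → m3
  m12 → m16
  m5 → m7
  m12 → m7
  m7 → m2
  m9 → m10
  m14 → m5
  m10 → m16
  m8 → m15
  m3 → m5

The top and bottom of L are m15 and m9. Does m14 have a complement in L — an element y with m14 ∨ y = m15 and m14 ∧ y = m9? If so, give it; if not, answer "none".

none

For every candidate y, either m14 ∨ y ≠ m15 or m14 ∧ y ≠ m9; no complement exists.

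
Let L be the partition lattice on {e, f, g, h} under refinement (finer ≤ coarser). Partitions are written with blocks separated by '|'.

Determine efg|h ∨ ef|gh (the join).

efgh

Common upper bounds of {efg|h, ef|gh}: efgh.
The least among these is efgh.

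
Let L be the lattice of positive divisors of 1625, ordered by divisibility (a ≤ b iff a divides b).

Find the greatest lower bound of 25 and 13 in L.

In the divisibility order, the meet is the greatest common divisor: gcd(25, 13) = 1.

1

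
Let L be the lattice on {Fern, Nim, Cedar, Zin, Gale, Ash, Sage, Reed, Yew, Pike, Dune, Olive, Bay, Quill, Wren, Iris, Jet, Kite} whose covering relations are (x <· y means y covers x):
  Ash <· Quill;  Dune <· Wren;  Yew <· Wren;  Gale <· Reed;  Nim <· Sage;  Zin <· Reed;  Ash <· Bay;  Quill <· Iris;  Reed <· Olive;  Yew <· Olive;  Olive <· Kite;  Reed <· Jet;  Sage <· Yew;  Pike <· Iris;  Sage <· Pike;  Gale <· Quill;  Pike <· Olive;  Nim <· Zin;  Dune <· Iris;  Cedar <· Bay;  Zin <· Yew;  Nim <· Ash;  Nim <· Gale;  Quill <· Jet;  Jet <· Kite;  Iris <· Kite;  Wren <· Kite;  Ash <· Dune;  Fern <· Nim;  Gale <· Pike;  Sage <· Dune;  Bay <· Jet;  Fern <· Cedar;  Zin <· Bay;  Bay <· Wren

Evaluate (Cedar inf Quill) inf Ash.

Cedar ∧ Quill = Fern
Fern ∧ Ash = Fern

Fern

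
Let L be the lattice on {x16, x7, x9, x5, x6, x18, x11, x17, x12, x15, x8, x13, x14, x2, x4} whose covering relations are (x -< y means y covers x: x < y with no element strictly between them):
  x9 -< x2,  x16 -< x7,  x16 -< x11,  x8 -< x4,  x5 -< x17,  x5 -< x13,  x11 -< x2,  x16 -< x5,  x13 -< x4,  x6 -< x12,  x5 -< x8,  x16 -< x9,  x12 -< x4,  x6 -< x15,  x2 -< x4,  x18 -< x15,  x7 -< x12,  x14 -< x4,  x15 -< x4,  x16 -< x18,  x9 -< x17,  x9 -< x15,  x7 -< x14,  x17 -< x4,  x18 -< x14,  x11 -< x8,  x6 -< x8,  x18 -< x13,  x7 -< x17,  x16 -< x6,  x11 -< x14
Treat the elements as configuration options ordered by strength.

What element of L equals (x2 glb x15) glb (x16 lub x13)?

x16

x2 ∧ x15 = x9
x16 ∨ x13 = x13
x9 ∧ x13 = x16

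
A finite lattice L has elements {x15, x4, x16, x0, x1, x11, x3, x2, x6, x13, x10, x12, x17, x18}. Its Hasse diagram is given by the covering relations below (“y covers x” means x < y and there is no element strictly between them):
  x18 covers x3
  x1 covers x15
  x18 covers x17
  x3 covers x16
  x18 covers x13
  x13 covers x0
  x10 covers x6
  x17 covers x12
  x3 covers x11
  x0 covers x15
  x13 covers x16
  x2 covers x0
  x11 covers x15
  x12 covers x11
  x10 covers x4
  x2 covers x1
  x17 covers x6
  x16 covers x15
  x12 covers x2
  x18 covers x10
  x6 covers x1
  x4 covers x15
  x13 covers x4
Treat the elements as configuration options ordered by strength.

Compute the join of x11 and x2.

Common upper bounds of {x11, x2}: x12, x17, x18.
The least among these is x12.

x12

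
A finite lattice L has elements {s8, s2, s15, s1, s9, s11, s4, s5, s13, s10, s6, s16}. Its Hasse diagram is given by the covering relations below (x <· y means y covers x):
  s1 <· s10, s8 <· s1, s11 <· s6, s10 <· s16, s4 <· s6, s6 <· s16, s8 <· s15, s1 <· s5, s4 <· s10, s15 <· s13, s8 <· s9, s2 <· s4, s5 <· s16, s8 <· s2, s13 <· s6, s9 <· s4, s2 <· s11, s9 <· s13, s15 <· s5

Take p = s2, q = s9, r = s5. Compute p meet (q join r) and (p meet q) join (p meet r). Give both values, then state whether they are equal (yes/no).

q join r = s16, so p meet (q join r) = s2 meet s16 = s2.
p meet q = s8 and p meet r = s8, so (p meet q) join (p meet r) = s8 join s8 = s8.
Equal: no.

s2; s8; no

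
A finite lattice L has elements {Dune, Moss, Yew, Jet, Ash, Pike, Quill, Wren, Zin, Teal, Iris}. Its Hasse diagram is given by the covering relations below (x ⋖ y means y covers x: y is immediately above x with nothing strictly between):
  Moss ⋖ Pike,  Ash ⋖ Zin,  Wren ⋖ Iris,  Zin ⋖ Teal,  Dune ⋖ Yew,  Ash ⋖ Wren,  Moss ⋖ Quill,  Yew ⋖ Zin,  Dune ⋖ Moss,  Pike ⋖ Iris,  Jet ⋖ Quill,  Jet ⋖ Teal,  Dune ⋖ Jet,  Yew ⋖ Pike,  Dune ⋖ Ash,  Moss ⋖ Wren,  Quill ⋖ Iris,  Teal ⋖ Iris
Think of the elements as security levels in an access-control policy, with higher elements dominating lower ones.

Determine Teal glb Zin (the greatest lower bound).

Zin

Common lower bounds of {Teal, Zin}: Ash, Dune, Yew, Zin.
The greatest among these is Zin.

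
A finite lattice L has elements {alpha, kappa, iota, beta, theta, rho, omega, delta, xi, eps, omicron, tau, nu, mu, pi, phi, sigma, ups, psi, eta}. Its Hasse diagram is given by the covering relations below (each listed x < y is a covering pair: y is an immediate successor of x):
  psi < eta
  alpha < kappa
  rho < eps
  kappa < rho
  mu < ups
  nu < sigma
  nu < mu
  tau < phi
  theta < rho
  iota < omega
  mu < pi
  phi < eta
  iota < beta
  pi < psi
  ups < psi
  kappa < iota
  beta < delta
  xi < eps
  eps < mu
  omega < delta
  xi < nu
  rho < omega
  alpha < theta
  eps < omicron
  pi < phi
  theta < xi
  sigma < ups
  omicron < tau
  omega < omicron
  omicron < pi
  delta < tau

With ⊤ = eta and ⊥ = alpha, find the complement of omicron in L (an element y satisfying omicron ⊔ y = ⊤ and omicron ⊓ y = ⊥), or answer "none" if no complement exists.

For every candidate y, either omicron ∨ y ≠ eta or omicron ∧ y ≠ alpha; no complement exists.

none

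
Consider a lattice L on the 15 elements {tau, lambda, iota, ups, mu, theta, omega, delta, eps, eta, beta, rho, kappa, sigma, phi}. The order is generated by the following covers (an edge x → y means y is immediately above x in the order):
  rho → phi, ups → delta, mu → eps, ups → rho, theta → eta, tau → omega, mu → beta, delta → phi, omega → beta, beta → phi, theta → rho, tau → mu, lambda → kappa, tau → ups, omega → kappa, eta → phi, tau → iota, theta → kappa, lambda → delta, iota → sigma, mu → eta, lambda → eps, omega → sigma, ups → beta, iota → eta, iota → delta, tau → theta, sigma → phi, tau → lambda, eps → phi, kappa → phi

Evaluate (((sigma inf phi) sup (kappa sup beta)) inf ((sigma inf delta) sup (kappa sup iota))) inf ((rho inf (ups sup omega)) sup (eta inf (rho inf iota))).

sigma ∧ phi = sigma
kappa ∨ beta = phi
sigma ∨ phi = phi
sigma ∧ delta = iota
kappa ∨ iota = phi
iota ∨ phi = phi
phi ∧ phi = phi
ups ∨ omega = beta
rho ∧ beta = ups
rho ∧ iota = tau
eta ∧ tau = tau
ups ∨ tau = ups
phi ∧ ups = ups

ups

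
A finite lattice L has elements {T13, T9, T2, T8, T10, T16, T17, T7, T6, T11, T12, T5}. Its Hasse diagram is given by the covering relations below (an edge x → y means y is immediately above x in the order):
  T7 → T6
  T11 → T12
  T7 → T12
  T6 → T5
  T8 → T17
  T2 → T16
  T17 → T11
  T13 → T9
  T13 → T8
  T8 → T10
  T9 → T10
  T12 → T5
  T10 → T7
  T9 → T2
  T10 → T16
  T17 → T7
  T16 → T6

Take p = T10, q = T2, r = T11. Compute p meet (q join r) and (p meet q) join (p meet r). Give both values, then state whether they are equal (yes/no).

T10; T10; yes

q join r = T5, so p meet (q join r) = T10 meet T5 = T10.
p meet q = T9 and p meet r = T8, so (p meet q) join (p meet r) = T9 join T8 = T10.
Equal: yes.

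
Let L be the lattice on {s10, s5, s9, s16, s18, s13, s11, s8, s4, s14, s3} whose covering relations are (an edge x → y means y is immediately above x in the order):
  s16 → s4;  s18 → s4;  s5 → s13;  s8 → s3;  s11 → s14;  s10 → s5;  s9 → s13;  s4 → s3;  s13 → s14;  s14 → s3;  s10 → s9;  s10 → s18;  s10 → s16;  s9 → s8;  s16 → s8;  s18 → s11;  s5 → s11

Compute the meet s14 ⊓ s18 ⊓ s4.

s18

Common lower bounds of {s14, s18, s4}: s10, s18.
The greatest among these is s18.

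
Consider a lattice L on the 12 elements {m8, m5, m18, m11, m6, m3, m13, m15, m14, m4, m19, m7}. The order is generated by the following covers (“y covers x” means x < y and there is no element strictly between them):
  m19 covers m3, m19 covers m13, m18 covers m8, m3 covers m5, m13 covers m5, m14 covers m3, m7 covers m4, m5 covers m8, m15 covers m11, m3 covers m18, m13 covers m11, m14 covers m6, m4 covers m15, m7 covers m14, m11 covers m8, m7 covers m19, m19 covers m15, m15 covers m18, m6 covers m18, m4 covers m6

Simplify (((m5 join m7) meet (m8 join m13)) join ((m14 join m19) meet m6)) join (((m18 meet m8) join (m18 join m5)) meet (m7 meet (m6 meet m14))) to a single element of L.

m5 ∨ m7 = m7
m8 ∨ m13 = m13
m7 ∧ m13 = m13
m14 ∨ m19 = m7
m7 ∧ m6 = m6
m13 ∨ m6 = m7
m18 ∧ m8 = m8
m18 ∨ m5 = m3
m8 ∨ m3 = m3
m6 ∧ m14 = m6
m7 ∧ m6 = m6
m3 ∧ m6 = m18
m7 ∨ m18 = m7

m7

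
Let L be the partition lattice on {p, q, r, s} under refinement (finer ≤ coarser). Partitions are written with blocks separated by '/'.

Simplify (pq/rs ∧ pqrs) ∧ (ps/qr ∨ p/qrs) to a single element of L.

pq/rs

pq/rs ∧ pqrs = pq/rs
ps/qr ∨ p/qrs = pqrs
pq/rs ∧ pqrs = pq/rs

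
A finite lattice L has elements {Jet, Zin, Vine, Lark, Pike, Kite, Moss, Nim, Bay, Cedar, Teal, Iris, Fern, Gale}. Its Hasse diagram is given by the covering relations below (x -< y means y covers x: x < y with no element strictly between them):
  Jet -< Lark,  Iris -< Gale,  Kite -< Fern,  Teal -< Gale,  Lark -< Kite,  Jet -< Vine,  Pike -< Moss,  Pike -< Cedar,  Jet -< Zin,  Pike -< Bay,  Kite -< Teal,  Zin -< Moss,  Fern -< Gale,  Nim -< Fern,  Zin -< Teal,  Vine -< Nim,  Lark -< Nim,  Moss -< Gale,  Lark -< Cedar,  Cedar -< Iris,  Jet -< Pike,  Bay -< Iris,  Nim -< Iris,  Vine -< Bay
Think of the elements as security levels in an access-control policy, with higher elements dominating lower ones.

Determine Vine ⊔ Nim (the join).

Nim

Common upper bounds of {Vine, Nim}: Fern, Gale, Iris, Nim.
The least among these is Nim.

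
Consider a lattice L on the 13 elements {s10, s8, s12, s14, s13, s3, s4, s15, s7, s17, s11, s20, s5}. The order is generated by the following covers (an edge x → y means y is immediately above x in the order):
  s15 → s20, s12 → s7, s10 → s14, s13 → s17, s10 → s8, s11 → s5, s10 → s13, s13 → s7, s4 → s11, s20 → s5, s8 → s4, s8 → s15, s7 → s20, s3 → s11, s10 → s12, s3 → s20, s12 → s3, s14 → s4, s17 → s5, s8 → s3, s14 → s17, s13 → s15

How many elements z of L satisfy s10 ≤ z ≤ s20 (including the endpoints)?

8

The interval [s10, s20] = {s10, s12, s13, s15, s20, s3, s7, s8}, which has 8 elements.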